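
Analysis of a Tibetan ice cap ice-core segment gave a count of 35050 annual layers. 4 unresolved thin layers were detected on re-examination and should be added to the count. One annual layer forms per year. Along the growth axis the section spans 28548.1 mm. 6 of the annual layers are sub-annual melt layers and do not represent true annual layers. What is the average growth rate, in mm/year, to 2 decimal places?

0.81 mm/year

Adjusted count: 35050 − 6 + 4 = 35048 annual layers.
28548.1 mm over 35048 years gives 28548.1 / 35048 ≈ 0.81 mm/year.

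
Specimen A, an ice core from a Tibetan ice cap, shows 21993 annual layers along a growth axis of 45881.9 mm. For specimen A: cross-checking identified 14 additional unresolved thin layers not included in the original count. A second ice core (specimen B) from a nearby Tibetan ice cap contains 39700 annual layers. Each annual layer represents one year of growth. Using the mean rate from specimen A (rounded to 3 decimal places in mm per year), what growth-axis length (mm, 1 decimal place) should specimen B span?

82774.5 mm

Specimen A: correcting the raw count gives 21993 + 14 = 22007 true annual layers.
A: Mean rate = 45881.9 mm / 22007 years ≈ 2.085 mm/yr.
For B, 2.085 mm/year × 39700 years = 82774.5 mm.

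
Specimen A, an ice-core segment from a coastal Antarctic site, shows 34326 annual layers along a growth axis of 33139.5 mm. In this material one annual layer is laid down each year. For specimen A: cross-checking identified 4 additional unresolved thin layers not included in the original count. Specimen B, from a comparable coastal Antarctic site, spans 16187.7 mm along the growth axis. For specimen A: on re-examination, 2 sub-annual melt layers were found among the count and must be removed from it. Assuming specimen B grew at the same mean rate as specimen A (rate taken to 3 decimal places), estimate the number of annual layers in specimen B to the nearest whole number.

16775 annual layers

Specimen A: after corrections the count is 34326 − 2 + 4 = 34328 annual layers.
A: Extension rate ≈ 33139.5 / 34328 = 0.965 mm/year.
For B, 16187.7 / 0.965 = 16774.82 years ≈ 16775 annual layers.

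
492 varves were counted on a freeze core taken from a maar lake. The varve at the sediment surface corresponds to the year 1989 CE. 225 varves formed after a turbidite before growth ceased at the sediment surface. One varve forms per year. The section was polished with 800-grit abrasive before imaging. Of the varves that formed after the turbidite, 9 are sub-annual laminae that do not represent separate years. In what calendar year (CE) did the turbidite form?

1773 CE

225 varves formed after the turbidite.
Excluding 9 false varves: 225 − 9 = 216.
The varve at the sediment surface is 1989 CE, so the turbidite dates to 1989 − 216 = 1773 CE.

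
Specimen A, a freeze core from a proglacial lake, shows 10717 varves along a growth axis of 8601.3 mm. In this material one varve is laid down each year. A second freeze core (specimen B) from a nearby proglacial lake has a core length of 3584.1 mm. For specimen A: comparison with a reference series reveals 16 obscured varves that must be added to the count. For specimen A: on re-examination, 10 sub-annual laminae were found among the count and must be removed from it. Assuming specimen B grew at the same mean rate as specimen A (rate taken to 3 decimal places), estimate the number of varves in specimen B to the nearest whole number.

4469 varves

Specimen A: after corrections the count is 10717 − 10 + 16 = 10723 varves.
A: 8601.3 mm over 10723 years gives 8601.3 / 10723 ≈ 0.802 mm per year.
For B, 3584.1 / 0.802 = 4468.95 years ≈ 4469 varves.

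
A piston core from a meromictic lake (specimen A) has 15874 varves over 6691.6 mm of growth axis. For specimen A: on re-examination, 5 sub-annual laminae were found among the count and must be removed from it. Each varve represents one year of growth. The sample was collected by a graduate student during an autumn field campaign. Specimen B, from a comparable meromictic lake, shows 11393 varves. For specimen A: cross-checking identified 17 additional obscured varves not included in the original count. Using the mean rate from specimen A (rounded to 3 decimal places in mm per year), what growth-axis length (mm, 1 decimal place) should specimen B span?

4796.5 mm

Specimen A: correcting the raw count gives 15874 − 5 + 17 = 15886 true varves.
A: Mean rate = 6691.6 mm / 15886 years ≈ 0.421 mm/yr.
B's length ≈ 0.421 × 11393 = 4796.5 mm.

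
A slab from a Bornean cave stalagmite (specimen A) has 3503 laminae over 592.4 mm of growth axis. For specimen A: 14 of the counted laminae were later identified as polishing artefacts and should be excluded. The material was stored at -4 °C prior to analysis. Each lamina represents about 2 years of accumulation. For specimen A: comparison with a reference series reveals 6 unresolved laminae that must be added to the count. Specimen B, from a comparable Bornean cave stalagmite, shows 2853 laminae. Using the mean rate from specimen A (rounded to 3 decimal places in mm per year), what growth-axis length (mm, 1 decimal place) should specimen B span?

485.0 mm

Specimen A: after corrections the count is 3503 − 14 + 6 = 3495 laminae.
Specimen A: 3495 laminae at 2 years each span 3495 × 2 = 6990 years.
A: 592.4 mm over 6990 years gives 592.4 / 6990 ≈ 0.085 mm/year.
Specimen B: at 2 years per lamina, 2853 × 2 = 5706 years. For B, 0.085 mm/year × 5706 years = 485.0 mm.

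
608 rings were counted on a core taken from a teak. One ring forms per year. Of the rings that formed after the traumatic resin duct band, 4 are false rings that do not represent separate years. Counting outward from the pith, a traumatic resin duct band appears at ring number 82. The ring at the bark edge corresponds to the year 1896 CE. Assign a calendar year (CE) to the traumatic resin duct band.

608 − 82 = 526 rings lie beyond the traumatic resin duct band toward the bark edge.
Removing the 4 false rings leaves 526 − 4 = 522 true rings beyond the traumatic resin duct band.
The ring at the bark edge is 1896 CE, so the traumatic resin duct band dates to 1896 − 522 = 1374 CE.

1374 CE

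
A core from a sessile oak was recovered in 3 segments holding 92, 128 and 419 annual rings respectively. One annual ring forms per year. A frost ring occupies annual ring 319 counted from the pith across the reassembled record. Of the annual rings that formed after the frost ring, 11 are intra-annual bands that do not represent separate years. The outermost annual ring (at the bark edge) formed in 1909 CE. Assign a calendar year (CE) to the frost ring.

Total annual rings = 92 + 128 + 419 = 639.
The frost ring sits at annual ring 319 from the pith, so 639 − 319 = 320 annual rings formed after it.
Removing the 11 false annual rings leaves 320 − 11 = 309 true annual rings beyond the frost ring.
Counting back 309 years from 1909 CE places the frost ring in 1909 − 309 = 1600 CE.

1600 CE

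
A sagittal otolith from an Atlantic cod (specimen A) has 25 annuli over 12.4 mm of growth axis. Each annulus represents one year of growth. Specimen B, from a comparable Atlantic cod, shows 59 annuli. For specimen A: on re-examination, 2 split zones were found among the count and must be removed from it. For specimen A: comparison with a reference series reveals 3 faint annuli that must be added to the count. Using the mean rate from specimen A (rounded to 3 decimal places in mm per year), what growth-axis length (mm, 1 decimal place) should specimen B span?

28.1 mm

Specimen A: adjusted count: 25 − 2 + 3 = 26 annuli.
A: 12.4 mm over 26 years gives 12.4 / 26 ≈ 0.477 mm/yr.
For B, 0.477 mm/year × 59 years = 28.1 mm.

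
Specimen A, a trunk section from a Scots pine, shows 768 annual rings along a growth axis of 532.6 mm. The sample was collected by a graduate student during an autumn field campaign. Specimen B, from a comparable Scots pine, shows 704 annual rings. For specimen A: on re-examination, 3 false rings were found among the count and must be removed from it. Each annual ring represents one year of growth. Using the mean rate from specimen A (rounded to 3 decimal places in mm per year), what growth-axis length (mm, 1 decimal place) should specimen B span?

Specimen A: true annual ring count = 768 − 3 = 765.
A: Mean rate = 532.6 mm / 765 years ≈ 0.696 mm per year.
For B, 0.696 mm/year × 704 years = 490.0 mm.

490.0 mm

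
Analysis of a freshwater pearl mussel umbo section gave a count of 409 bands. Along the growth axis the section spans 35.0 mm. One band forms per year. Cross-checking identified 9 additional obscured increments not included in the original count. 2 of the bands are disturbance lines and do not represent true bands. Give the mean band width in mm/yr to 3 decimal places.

0.084 mm/yr

After corrections the count is 409 − 2 + 9 = 416 bands.
Extension rate ≈ 35.0 / 416 = 0.084 mm/yr.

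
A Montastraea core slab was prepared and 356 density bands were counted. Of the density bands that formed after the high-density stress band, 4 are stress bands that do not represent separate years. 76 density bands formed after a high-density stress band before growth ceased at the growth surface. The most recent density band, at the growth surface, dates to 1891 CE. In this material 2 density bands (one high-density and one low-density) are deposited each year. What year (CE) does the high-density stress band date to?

1855 CE

76 density bands post-date the high-density stress band.
76 − 4 false = 72 true density bands after the high-density stress band.
With 2 density bands per year, 72 / 2 = 36 years.
Counting back 36 years from 1891 CE places the high-density stress band in 1891 − 36 = 1855 CE.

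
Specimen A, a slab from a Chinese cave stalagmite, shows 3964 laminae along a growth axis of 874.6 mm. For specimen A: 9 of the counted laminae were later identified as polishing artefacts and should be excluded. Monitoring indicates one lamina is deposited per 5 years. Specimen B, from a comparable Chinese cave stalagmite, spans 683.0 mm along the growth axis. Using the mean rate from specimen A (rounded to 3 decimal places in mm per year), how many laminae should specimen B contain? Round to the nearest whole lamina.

Specimen A: after corrections the count is 3964 − 9 = 3955 laminae.
Specimen A: 3955 laminae at 5 years each span 3955 × 5 = 19775 years.
A: 874.6 mm over 19775 years gives 874.6 / 19775 ≈ 0.044 mm per year.
B spans 683.0 / 0.044 = 15522.73 years; at 5 years per lamina that is 15522.73 / 5 ≈ 3105 laminae.

3105 laminae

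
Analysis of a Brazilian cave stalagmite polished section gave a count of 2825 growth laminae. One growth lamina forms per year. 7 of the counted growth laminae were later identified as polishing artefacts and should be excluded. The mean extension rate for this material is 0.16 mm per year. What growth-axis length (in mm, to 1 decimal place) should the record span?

450.9 mm

After corrections the count is 2825 − 7 = 2818 growth laminae.
2818 years at 0.16 mm/year gives 0.16 × 2818 = 450.9 mm.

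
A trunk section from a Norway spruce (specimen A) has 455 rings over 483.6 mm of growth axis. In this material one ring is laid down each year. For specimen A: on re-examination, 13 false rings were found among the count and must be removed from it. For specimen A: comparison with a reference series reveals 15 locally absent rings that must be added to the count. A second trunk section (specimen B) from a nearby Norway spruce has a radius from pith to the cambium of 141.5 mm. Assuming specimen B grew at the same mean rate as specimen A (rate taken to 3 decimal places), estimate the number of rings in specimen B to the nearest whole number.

Specimen A: after corrections the count is 455 − 13 + 15 = 457 rings.
A: Mean rate = 483.6 mm / 457 years ≈ 1.058 mm/year.
B spans 141.5 / 1.058 = 133.74 years ≈ 134 rings.

134 rings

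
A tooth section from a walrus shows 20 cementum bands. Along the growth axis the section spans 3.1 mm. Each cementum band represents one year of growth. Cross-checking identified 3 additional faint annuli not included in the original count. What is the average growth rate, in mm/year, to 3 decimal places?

0.135 mm/year

Correcting the raw count gives 20 + 3 = 23 true cementum bands.
Mean rate = 3.1 mm / 23 years ≈ 0.135 mm/year.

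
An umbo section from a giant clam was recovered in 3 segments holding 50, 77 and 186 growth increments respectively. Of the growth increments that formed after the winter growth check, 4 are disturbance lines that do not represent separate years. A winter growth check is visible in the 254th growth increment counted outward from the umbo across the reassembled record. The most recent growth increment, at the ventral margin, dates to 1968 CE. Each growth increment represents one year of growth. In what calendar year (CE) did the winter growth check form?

1913 CE

Total growth increments = 50 + 77 + 186 = 313.
The winter growth check sits at growth increment 254 from the umbo, so 313 − 254 = 59 growth increments formed after it.
59 − 4 false = 55 true growth increments after the winter growth check.
The growth increment at the ventral margin is 1968 CE, so the winter growth check dates to 1968 − 55 = 1913 CE.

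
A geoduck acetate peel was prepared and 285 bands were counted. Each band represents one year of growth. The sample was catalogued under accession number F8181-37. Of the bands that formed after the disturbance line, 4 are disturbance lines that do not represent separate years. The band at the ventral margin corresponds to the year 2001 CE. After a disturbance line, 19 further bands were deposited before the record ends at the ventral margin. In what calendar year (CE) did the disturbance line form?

19 bands formed after the disturbance line.
19 − 4 false = 15 true bands after the disturbance line.
The band at the ventral margin is 2001 CE, so the disturbance line dates to 2001 − 15 = 1986 CE.

1986 CE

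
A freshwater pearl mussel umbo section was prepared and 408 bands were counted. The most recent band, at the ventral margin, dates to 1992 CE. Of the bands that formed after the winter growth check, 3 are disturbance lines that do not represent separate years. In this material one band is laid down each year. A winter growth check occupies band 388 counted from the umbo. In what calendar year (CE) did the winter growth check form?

The winter growth check sits at band 388 from the umbo, so 408 − 388 = 20 bands formed after it.
Removing the 3 false bands leaves 20 − 3 = 17 true bands beyond the winter growth check.
Counting back 17 years from 1992 CE places the winter growth check in 1992 − 17 = 1975 CE.

1975 CE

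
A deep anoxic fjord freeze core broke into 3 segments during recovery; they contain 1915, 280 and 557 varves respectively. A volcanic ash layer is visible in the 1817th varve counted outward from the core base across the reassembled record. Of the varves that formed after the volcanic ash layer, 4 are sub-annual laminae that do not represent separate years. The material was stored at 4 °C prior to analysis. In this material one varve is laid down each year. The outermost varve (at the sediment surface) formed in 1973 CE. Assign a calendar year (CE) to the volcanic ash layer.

Total varves = 1915 + 280 + 557 = 2752.
2752 − 1817 = 935 varves lie beyond the volcanic ash layer toward the sediment surface.
935 − 4 false = 931 true varves after the volcanic ash layer.
1973 − 931 = 1042 CE.

1042 CE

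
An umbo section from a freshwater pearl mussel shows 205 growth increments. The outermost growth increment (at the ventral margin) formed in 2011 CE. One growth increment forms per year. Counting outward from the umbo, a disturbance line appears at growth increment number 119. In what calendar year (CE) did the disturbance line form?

1925 CE

205 − 119 = 86 growth increments lie beyond the disturbance line toward the ventral margin.
The growth increment at the ventral margin is 2011 CE, so the disturbance line dates to 2011 − 86 = 1925 CE.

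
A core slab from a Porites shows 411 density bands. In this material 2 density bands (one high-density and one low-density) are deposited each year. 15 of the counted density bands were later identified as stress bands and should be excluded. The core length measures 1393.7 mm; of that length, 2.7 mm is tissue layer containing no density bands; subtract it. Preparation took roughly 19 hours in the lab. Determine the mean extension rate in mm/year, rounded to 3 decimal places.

Adjusted count: 411 − 15 = 396 density bands.
Dividing by 2 density bands per year: 396 / 2 = 198 years.
The growth record spans 1393.7 − 2.7 = 1391.0 mm.
1391.0 mm over 198 years gives 1391.0 / 198 ≈ 7.025 mm/year.

7.025 mm/year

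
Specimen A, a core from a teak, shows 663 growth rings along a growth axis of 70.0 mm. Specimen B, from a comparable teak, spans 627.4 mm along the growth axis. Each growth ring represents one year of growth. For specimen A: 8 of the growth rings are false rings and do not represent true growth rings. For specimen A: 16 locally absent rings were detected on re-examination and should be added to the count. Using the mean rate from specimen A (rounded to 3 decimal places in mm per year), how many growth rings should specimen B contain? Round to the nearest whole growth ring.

6033 growth rings

Specimen A: true growth ring count = 663 − 8 + 16 = 671.
A: Mean rate = 70.0 mm / 671 years ≈ 0.104 mm/year.
For B, 627.4 / 0.104 = 6032.69 years ≈ 6033 growth rings.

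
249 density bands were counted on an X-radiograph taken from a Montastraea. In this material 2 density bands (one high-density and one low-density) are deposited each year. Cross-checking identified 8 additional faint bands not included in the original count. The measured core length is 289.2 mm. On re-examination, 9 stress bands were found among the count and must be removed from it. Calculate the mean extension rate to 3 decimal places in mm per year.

Correcting the raw count gives 249 − 9 + 8 = 248 true density bands.
248 density bands at 2 per year is 248 / 2 = 124 years.
Extension rate ≈ 289.2 / 124 = 2.332 mm per year.

2.332 mm per year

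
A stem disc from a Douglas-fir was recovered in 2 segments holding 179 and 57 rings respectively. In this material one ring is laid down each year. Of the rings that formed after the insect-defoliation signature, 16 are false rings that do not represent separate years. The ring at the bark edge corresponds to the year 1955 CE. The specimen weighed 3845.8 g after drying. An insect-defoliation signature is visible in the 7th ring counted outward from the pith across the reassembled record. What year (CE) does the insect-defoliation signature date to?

1742 CE

Total rings = 179 + 57 = 236.
The insect-defoliation signature sits at ring 7 from the pith, so 236 − 7 = 229 rings formed after it.
Removing the 16 false rings leaves 229 − 16 = 213 true rings beyond the insect-defoliation signature.
1955 − 213 = 1742 CE.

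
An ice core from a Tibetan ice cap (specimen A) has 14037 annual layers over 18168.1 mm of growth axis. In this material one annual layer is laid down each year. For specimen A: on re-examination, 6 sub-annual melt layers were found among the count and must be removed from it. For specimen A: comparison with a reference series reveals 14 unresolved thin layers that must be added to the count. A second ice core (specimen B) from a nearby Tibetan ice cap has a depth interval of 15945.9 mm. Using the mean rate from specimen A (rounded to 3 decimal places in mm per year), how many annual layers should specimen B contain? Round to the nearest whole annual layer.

Specimen A: true annual layer count = 14037 − 6 + 14 = 14045.
A: Mean rate = 18168.1 mm / 14045 years ≈ 1.294 mm/yr.
B spans 15945.9 / 1.294 = 12322.95 years ≈ 12323 annual layers.

12323 annual layers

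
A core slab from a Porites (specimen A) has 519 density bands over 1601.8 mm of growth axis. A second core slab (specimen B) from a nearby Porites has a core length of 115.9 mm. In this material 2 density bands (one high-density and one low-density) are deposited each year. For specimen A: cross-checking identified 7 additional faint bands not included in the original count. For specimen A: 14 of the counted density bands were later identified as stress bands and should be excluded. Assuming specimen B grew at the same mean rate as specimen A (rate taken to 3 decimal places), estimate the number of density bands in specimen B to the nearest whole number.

37 density bands

Specimen A: after corrections the count is 519 − 14 + 7 = 512 density bands.
Specimen A: 512 density bands at 2 per year is 512 / 2 = 256 years.
A: 1601.8 mm over 256 years gives 1601.8 / 256 ≈ 6.257 mm per year.
B spans 115.9 / 6.257 = 18.52 years; at 2 density bands per year that is 18.52 × 2 ≈ 37 density bands.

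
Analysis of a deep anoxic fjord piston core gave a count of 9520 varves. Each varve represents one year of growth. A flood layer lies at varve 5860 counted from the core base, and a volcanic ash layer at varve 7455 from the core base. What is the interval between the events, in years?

7455 − 5860 = 1595 varves lie between the two events.
At one varve per year, 1595 years elapsed between them.

1595 yr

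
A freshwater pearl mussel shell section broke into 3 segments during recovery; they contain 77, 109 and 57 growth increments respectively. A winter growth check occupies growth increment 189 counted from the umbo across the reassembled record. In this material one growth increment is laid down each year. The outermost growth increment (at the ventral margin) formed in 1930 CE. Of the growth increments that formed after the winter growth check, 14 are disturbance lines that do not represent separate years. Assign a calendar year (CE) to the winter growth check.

1890 CE

Total growth increments = 77 + 109 + 57 = 243.
Between growth increment 189 and the ventral margin there are 243 − 189 = 54 growth increments.
Removing the 14 false growth increments leaves 54 − 14 = 40 true growth increments beyond the winter growth check.
Counting back 40 years from 1930 CE places the winter growth check in 1930 − 40 = 1890 CE.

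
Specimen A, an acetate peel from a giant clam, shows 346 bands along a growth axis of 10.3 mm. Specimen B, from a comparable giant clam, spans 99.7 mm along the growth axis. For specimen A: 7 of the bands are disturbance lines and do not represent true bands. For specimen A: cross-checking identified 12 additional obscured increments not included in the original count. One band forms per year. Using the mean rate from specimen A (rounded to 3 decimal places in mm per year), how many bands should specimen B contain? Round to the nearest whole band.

3438 bands

Specimen A: true band count = 346 − 7 + 12 = 351.
A: Mean rate = 10.3 mm / 351 years ≈ 0.029 mm per year.
B spans 99.7 / 0.029 = 3437.93 years ≈ 3438 bands.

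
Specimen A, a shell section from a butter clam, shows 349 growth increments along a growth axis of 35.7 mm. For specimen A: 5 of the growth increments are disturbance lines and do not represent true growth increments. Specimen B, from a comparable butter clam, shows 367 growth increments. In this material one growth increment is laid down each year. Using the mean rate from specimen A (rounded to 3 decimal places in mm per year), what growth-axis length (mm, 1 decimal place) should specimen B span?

38.2 mm

Specimen A: after corrections the count is 349 − 5 = 344 growth increments.
A: 35.7 mm over 344 years gives 35.7 / 344 ≈ 0.104 mm/year.
B's length ≈ 0.104 × 367 = 38.2 mm.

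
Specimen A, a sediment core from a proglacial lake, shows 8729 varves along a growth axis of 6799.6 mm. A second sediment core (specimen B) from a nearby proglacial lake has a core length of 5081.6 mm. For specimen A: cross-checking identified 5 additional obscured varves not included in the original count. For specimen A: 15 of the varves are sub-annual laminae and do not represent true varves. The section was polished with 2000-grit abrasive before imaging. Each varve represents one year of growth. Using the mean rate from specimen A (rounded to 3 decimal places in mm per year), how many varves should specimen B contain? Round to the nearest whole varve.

Specimen A: correcting the raw count gives 8729 − 15 + 5 = 8719 true varves.
A: 6799.6 mm over 8719 years gives 6799.6 / 8719 ≈ 0.780 mm/year.
For B, 5081.6 / 0.780 = 6514.87 years ≈ 6515 varves.

6515 varves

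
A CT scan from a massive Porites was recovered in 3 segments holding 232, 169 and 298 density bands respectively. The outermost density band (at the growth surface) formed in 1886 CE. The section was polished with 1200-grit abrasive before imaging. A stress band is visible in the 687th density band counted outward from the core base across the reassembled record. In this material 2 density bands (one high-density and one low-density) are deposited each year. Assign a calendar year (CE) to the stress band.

Total density bands = 232 + 169 + 298 = 699.
Between density band 687 and the growth surface there are 699 − 687 = 12 density bands.
With 2 density bands per year, 12 / 2 = 6 years.
The density band at the growth surface is 1886 CE, so the stress band dates to 1886 − 6 = 1880 CE.

1880 CE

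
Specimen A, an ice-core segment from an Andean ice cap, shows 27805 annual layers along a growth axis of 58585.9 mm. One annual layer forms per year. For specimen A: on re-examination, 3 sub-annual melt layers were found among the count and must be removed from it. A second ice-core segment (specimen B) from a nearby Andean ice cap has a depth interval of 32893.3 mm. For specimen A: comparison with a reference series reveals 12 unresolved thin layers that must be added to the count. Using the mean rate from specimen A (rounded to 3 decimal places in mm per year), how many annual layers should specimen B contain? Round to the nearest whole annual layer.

Specimen A: true annual layer count = 27805 − 3 + 12 = 27814.
A: Mean rate = 58585.9 mm / 27814 years ≈ 2.106 mm/year.
Specimen B: 32893.3 mm / 2.106 mm per year = 15618.85 years ≈ 15619 annual layers.

15619 annual layers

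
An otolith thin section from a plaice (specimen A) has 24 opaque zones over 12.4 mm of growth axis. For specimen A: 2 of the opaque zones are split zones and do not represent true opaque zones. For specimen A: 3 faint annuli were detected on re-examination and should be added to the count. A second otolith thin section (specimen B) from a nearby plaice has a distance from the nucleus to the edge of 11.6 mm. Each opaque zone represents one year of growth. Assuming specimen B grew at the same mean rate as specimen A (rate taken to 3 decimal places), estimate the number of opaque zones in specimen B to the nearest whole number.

23 opaque zones

Specimen A: adjusted count: 24 − 2 + 3 = 25 opaque zones.
A: 12.4 mm over 25 years gives 12.4 / 25 ≈ 0.496 mm per year.
Specimen B: 11.6 mm / 0.496 mm per year = 23.39 years ≈ 23 opaque zones.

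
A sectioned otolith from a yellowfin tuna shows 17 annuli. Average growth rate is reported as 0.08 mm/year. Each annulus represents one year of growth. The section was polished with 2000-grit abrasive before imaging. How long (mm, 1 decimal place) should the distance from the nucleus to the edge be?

1.4 mm

The record spans 17 years at 0.08 mm per year.
Predicted length = 0.08 mm/year × 17 years = 1.4 mm.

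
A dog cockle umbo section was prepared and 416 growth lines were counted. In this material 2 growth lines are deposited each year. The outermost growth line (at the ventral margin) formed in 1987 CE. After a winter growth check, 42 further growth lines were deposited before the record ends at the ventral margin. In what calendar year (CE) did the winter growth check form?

1966 CE

42 growth lines post-date the winter growth check.
42 growth lines at 2 per year is 42 / 2 = 21 years.
The growth line at the ventral margin is 1987 CE, so the winter growth check dates to 1987 − 21 = 1966 CE.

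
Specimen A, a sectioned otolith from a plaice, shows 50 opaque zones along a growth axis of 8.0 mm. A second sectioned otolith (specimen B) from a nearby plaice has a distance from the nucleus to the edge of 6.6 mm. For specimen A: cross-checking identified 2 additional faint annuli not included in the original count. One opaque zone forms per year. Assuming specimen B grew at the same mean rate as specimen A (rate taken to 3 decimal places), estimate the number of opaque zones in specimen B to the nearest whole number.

43 opaque zones

Specimen A: adjusted count: 50 + 2 = 52 opaque zones.
A: 8.0 mm over 52 years gives 8.0 / 52 ≈ 0.154 mm per year.
For B, 6.6 / 0.154 = 42.86 years ≈ 43 opaque zones.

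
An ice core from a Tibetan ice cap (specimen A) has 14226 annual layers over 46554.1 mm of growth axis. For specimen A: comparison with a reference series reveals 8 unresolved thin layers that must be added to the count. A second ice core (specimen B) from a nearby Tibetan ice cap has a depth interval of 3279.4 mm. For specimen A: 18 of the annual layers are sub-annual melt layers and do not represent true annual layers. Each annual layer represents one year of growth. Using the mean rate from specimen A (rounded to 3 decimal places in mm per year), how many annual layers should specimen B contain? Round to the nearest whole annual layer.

Specimen A: correcting the raw count gives 14226 − 18 + 8 = 14216 true annual layers.
A: 46554.1 mm over 14216 years gives 46554.1 / 14216 ≈ 3.275 mm per year.
B spans 3279.4 / 3.275 = 1001.34 years ≈ 1001 annual layers.

1001 annual layers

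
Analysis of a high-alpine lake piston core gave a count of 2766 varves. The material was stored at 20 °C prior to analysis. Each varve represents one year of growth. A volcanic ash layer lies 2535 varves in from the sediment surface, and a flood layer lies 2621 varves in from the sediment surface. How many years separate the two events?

86 years

Separation: 2621 − 2535 = 86 varves.
At one varve per year, 86 years elapsed between them.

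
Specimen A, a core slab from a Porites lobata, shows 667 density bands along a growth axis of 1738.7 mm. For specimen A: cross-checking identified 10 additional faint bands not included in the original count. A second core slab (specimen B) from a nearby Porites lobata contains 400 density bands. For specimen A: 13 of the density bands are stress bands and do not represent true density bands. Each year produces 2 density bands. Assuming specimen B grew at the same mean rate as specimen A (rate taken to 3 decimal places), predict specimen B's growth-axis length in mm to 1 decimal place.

1047.4 mm

Specimen A: correcting the raw count gives 667 − 13 + 10 = 664 true density bands.
Specimen A: dividing by 2 density bands per year: 664 / 2 = 332 years.
A: 1738.7 mm over 332 years gives 1738.7 / 332 ≈ 5.237 mm/year.
Specimen B: dividing by 2 density bands per year: 400 / 2 = 200 years. For B, 5.237 mm/year × 200 years = 1047.4 mm.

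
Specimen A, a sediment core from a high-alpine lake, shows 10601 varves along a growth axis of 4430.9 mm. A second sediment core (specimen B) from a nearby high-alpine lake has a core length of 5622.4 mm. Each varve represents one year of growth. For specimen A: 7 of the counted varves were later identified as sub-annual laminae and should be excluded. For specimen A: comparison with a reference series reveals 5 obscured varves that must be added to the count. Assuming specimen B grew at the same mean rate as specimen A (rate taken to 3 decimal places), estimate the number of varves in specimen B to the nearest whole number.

Specimen A: correcting the raw count gives 10601 − 7 + 5 = 10599 true varves.
A: Extension rate ≈ 4430.9 / 10599 = 0.418 mm/year.
B spans 5622.4 / 0.418 = 13450.72 years ≈ 13451 varves.

13451 varves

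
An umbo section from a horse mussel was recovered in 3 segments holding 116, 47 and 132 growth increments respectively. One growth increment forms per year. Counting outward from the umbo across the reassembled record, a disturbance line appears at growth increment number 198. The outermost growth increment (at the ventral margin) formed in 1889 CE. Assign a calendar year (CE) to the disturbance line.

1792 CE

Total growth increments = 116 + 47 + 132 = 295.
Between growth increment 198 and the ventral margin there are 295 − 198 = 97 growth increments.
1889 − 97 = 1792 CE.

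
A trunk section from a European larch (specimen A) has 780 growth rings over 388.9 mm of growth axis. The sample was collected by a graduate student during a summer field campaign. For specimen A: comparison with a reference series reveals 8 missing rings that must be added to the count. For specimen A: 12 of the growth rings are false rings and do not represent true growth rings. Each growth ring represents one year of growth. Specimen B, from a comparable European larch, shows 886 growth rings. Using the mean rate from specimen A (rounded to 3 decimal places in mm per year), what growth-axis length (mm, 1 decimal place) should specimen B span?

Specimen A: correcting the raw count gives 780 − 12 + 8 = 776 true growth rings.
A: Mean rate = 388.9 mm / 776 years ≈ 0.501 mm/yr.
For B, 0.501 mm/year × 886 years = 443.9 mm.

443.9 mm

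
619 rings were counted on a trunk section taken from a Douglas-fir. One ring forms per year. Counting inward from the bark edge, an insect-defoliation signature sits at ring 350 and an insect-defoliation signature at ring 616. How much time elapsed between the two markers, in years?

266 years

The two markers are separated by 616 − 350 = 266 rings.
At one ring per year, 266 years elapsed between them.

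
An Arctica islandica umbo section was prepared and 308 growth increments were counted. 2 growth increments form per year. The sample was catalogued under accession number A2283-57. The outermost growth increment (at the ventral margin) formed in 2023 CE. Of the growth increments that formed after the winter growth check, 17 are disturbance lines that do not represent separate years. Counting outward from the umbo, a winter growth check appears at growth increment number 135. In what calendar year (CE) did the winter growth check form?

1945 CE

308 − 135 = 173 growth increments lie beyond the winter growth check toward the ventral margin.
Excluding 17 false growth increments: 173 − 17 = 156.
With 2 growth increments per year, 156 / 2 = 78 years.
2023 − 78 = 1945 CE.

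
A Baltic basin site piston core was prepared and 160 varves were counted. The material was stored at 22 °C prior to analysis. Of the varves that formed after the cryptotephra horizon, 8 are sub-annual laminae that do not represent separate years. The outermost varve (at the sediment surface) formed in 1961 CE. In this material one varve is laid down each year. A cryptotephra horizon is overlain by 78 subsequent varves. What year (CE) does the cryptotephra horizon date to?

1891 CE

78 varves formed after the cryptotephra horizon.
Removing the 8 false varves leaves 78 − 8 = 70 true varves beyond the cryptotephra horizon.
1961 − 70 = 1891 CE.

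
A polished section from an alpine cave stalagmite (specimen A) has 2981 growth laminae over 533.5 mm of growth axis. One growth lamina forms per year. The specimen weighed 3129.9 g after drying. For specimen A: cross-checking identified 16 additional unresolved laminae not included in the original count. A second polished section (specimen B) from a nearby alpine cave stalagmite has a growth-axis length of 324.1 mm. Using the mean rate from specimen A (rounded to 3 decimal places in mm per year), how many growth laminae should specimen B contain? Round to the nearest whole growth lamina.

Specimen A: true growth lamina count = 2981 + 16 = 2997.
A: 533.5 mm over 2997 years gives 533.5 / 2997 ≈ 0.178 mm/yr.
Specimen B: 324.1 mm / 0.178 mm per year = 1820.79 years ≈ 1821 growth laminae.

1821 growth laminae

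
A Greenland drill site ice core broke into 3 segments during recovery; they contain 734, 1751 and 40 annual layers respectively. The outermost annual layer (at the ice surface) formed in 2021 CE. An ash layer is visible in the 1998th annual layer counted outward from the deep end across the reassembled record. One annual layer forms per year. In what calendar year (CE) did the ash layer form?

Total annual layers = 734 + 1751 + 40 = 2525.
2525 − 1998 = 527 annual layers lie beyond the ash layer toward the ice surface.
The annual layer at the ice surface is 2021 CE, so the ash layer dates to 2021 − 527 = 1494 CE.

1494 CE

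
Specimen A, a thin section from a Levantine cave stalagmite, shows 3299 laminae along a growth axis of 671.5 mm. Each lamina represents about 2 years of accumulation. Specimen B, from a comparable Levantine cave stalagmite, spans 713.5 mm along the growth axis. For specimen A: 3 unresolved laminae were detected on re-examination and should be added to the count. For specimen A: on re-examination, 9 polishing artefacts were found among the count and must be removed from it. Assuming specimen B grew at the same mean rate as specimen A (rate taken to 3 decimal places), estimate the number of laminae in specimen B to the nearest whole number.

Specimen A: correcting the raw count gives 3299 − 9 + 3 = 3293 true laminae.
Specimen A: at 2 years per lamina, 3293 × 2 = 6586 years.
A: Extension rate ≈ 671.5 / 6586 = 0.102 mm per year.
B spans 713.5 / 0.102 = 6995.10 years; at 2 years per lamina that is 6995.10 / 2 ≈ 3498 laminae.

3498 laminae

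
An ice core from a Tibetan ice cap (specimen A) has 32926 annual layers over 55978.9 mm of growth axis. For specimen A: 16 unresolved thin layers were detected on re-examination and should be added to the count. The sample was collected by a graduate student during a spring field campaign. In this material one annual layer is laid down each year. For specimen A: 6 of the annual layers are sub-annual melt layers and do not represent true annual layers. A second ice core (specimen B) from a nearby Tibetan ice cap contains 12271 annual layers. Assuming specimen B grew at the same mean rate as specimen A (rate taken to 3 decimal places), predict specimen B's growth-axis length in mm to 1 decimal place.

Specimen A: correcting the raw count gives 32926 − 6 + 16 = 32936 true annual layers.
A: Mean rate = 55978.9 mm / 32936 years ≈ 1.700 mm/year.
For B, 1.700 mm/year × 12271 years = 20860.7 mm.

20860.7 mm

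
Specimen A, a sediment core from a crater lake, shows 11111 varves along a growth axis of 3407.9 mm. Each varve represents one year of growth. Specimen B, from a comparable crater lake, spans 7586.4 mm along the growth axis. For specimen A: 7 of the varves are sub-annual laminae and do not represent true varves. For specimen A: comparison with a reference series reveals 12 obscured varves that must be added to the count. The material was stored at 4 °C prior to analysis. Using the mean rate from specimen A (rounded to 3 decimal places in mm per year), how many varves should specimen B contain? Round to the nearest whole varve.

Specimen A: correcting the raw count gives 11111 − 7 + 12 = 11116 true varves.
A: Mean rate = 3407.9 mm / 11116 years ≈ 0.307 mm per year.
For B, 7586.4 / 0.307 = 24711.40 years ≈ 24711 varves.

24711 varves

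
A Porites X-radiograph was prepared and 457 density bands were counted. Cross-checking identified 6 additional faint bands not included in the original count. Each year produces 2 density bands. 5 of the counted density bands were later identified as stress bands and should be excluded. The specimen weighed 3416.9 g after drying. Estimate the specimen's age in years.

229 years

Adjusted count: 457 − 5 + 6 = 458 density bands.
With 2 density bands per year, 458 / 2 = 229 years.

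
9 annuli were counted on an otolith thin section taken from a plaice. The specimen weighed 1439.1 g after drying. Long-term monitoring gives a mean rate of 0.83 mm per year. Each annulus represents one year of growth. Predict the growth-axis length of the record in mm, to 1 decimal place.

9 years of growth are recorded.
Predicted length = 0.83 mm/year × 9 years = 7.5 mm.

7.5 mm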